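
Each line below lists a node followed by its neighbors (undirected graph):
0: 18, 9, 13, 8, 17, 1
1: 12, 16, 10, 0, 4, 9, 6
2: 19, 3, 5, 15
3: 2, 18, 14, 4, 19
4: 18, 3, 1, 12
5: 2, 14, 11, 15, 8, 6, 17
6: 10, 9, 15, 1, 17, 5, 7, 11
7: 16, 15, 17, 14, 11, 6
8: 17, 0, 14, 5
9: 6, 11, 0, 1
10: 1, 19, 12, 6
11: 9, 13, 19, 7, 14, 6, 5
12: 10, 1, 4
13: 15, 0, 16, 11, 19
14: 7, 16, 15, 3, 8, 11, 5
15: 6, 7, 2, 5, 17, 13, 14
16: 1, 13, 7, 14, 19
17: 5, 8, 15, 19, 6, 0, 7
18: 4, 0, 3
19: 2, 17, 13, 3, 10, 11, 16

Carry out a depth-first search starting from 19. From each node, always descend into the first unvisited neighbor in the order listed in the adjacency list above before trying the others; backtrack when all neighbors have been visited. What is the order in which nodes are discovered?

19 → 2 → 3 → 18 → 4 → 1 → 12 → 10 → 6 → 9 → 11 → 13 → 15 → 7 → 16 → 14 → 8 → 17 → 5 → 0

Visit 19
19 → 2
2 → 3
3 → 18
18 → 4
4 → 1
1 → 12
12 → 10
10 → 6
6 → 9
9 → 11
11 → 13
13 → 15
15 → 7
7 → 16
16 → 14
14 → 8
8 → 17
17 → 5
17 → 0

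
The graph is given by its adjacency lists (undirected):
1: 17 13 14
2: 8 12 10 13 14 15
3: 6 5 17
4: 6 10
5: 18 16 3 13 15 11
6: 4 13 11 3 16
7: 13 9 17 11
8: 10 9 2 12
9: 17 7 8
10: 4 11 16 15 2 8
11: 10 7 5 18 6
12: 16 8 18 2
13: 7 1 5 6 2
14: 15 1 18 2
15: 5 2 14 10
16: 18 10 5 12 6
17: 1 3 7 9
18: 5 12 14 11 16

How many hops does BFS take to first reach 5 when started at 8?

3

Level 0: 8
Level 1: 2, 9, 10, 12
Level 2: 4, 7, 11, 13, 14, 15, 16, 17, 18
Level 3: 1, 3, 5, 6
5 first appears at level 3.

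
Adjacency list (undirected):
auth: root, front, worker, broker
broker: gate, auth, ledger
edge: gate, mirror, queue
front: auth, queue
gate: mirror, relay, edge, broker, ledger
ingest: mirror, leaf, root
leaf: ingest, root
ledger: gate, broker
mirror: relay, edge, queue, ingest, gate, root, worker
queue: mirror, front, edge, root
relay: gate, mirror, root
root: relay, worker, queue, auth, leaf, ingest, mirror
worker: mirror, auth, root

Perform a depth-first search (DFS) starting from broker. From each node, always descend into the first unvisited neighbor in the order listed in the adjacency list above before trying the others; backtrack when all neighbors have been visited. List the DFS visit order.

broker, gate, mirror, relay, root, worker, auth, front, queue, edge, leaf, ingest, ledger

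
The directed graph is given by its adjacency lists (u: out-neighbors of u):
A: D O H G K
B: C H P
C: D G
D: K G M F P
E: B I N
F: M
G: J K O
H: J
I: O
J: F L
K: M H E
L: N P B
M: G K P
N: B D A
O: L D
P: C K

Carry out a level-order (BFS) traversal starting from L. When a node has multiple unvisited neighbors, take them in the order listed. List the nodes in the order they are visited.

Visit L; enqueue N, P, B → queue [N, P, B]
Visit N; enqueue D, A → queue [P, B, D, A]
Visit P; enqueue C, K → queue [B, D, A, C, K]
Visit B; enqueue H → queue [D, A, C, K, H]
Visit D; enqueue G, M, F → queue [A, C, K, H, G, M, F]
Visit A; enqueue O → queue [C, K, H, G, M, F, O]
Visit C → queue [K, H, G, M, F, O]
Visit K; enqueue E → queue [H, G, M, F, O, E]
Visit H; enqueue J → queue [G, M, F, O, E, J]
Visit G → queue [M, F, O, E, J]
Visit M → queue [F, O, E, J]
Visit F → queue [O, E, J]
Visit O → queue [E, J]
Visit E; enqueue I → queue [J, I]
Visit J → queue [I]
Visit I → queue []

L → N → P → B → D → A → C → K → H → G → M → F → O → E → J → I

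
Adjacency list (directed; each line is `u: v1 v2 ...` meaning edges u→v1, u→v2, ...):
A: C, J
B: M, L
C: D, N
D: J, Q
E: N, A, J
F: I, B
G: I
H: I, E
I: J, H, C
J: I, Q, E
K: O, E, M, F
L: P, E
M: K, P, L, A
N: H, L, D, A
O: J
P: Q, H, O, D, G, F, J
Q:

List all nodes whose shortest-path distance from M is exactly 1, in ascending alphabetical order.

Level 0: M
Level 1: A, K, L, P
Level 2: C, D, E, F, G, H, J, O, Q
Level 3: B, I, N

A, K, L, P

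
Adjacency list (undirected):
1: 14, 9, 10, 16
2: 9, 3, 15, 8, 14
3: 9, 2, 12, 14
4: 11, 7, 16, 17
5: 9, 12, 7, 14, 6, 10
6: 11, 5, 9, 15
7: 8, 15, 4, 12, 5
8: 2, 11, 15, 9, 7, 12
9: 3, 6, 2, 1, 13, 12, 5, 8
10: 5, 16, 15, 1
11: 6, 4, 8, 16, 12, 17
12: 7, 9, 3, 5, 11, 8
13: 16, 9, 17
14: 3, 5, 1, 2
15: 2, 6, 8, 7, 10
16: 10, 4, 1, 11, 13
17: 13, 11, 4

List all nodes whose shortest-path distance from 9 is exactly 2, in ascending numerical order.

7, 10, 11, 14, 15, 16, 17

Level 0: 9
Level 1: 1, 2, 3, 5, 6, 8, 12, 13
Level 2: 7, 10, 11, 14, 15, 16, 17
Level 3: 4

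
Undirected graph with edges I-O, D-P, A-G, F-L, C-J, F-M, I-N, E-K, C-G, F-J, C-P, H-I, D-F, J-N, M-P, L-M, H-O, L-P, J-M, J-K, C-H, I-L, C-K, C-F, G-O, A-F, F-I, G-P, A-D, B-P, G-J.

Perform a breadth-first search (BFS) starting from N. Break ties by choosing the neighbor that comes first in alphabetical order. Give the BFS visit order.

N, I, J, F, H, L, O, C, G, K, M, A, D, P, E, B

Visit N; enqueue I, J → queue [I, J]
Visit I; enqueue F, H, L, O → queue [J, F, H, L, O]
Visit J; enqueue C, G, K, M → queue [F, H, L, O, C, G, K, M]
Visit F; enqueue A, D → queue [H, L, O, C, G, K, M, A, D]
Visit H → queue [L, O, C, G, K, M, A, D]
Visit L; enqueue P → queue [O, C, G, K, M, A, D, P]
Visit O → queue [C, G, K, M, A, D, P]
Visit C → queue [G, K, M, A, D, P]
Visit G → queue [K, M, A, D, P]
Visit K; enqueue E → queue [M, A, D, P, E]
Visit M → queue [A, D, P, E]
Visit A → queue [D, P, E]
Visit D → queue [P, E]
Visit P; enqueue B → queue [E, B]
Visit E → queue [B]
Visit B → queue []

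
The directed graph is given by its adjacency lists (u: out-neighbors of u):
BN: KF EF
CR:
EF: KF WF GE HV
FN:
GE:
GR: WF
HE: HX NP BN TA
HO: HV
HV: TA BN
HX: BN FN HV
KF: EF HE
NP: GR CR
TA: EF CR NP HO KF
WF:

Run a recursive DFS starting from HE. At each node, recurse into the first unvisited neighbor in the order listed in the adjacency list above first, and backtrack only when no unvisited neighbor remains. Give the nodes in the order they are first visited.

HE → HX → BN → KF → EF → WF → GE → HV → TA → CR → NP → GR → HO → FN

Visit HE
HE → HX
HX → BN
BN → KF
KF → EF
EF → WF
EF → GE
EF → HV
HV → TA
TA → CR
TA → NP
NP → GR
TA → HO
HX → FN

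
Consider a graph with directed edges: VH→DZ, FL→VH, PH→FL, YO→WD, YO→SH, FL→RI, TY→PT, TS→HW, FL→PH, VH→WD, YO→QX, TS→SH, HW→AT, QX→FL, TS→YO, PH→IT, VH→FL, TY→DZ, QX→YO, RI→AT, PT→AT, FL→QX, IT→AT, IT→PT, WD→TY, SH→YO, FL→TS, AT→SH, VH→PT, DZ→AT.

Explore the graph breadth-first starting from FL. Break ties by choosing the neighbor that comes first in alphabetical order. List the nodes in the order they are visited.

FL PH QX RI TS VH IT YO AT HW SH DZ PT WD TY

Visit FL; enqueue PH, QX, RI, TS, VH → queue [PH, QX, RI, TS, VH]
Visit PH; enqueue IT → queue [QX, RI, TS, VH, IT]
Visit QX; enqueue YO → queue [RI, TS, VH, IT, YO]
Visit RI; enqueue AT → queue [TS, VH, IT, YO, AT]
Visit TS; enqueue HW, SH → queue [VH, IT, YO, AT, HW, SH]
Visit VH; enqueue DZ, PT, WD → queue [IT, YO, AT, HW, SH, DZ, PT, WD]
Visit IT → queue [YO, AT, HW, SH, DZ, PT, WD]
Visit YO → queue [AT, HW, SH, DZ, PT, WD]
Visit AT → queue [HW, SH, DZ, PT, WD]
Visit HW → queue [SH, DZ, PT, WD]
Visit SH → queue [DZ, PT, WD]
Visit DZ → queue [PT, WD]
Visit PT → queue [WD]
Visit WD; enqueue TY → queue [TY]
Visit TY → queue []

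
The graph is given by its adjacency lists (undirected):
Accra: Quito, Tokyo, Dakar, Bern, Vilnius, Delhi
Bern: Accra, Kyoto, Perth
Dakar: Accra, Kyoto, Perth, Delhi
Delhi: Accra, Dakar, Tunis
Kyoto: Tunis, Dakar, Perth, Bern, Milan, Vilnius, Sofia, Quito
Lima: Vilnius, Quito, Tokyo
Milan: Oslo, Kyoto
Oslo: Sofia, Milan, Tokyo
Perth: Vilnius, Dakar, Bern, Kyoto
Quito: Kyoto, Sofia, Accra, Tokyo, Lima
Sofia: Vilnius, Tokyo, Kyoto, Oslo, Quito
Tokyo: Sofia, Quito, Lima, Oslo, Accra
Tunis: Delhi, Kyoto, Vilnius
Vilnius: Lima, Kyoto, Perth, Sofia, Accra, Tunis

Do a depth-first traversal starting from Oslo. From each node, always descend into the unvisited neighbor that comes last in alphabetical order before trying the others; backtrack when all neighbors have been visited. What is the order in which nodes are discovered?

Visit Oslo
Oslo → Tokyo
Tokyo → Sofia
Sofia → Vilnius
Vilnius → Tunis
Tunis → Kyoto
Kyoto → Quito
Quito → Lima
Quito → Accra
Accra → Delhi
Delhi → Dakar
Dakar → Perth
Perth → Bern
Kyoto → Milan

Oslo, Tokyo, Sofia, Vilnius, Tunis, Kyoto, Quito, Lima, Accra, Delhi, Dakar, Perth, Bern, Milan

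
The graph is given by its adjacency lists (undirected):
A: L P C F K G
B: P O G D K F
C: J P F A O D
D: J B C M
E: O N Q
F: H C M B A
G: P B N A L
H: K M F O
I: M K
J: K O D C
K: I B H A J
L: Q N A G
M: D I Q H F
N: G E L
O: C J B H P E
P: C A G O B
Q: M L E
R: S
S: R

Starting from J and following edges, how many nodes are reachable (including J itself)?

17

BFS from J visits: J, C, D, K, O, A, F, P, B, M, H, I, E, G, L, Q, N
Reachable nodes: 17 of 19 total.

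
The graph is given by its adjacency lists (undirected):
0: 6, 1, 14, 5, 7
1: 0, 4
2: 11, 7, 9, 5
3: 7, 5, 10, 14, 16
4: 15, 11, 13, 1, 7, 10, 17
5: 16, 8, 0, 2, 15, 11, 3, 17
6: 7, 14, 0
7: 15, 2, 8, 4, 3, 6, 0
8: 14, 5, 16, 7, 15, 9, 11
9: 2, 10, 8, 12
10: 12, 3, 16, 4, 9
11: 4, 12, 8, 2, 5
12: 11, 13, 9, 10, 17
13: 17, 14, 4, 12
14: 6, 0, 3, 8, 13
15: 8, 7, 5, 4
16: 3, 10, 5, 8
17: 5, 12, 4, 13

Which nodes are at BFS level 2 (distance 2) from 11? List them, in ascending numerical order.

0, 1, 3, 7, 9, 10, 13, 14, 15, 16, 17

Level 0: 11
Level 1: 2, 4, 5, 8, 12
Level 2: 0, 1, 3, 7, 9, 10, 13, 14, 15, 16, 17
Level 3: 6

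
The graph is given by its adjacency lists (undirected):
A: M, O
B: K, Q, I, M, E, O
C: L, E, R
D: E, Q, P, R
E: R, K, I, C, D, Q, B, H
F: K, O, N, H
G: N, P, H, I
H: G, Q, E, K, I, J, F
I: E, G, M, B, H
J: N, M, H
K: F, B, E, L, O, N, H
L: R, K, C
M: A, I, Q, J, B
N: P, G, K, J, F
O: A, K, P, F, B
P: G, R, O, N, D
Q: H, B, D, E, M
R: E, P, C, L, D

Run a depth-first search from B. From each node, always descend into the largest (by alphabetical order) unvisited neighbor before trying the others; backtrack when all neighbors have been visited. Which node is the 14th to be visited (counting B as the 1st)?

Visit B
B → Q
Q → M
M → J
J → N
N → P
P → R
R → L
L → K
K → O
O → F
F → H
H → I
I → G
I → E
E → D
E → C
O → A

Visit order: B, Q, M, J, N, P, R, L, K, O, F, H, I, G, E, D, C, A

G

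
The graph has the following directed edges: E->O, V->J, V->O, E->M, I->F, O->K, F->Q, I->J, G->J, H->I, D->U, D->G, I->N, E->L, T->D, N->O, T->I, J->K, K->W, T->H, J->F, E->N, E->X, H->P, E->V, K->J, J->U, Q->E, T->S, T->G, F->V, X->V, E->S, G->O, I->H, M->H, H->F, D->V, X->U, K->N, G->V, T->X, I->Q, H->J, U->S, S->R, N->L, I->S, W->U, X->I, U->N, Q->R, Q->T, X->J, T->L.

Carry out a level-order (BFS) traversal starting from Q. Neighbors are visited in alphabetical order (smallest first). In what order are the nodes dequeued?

Q → E → R → T → L → M → N → O → S → V → X → D → G → H → I → K → J → U → F → P → W

Visit Q; enqueue E, R, T → queue [E, R, T]
Visit E; enqueue L, M, N, O, S, V, X → queue [R, T, L, M, N, O, S, V, X]
Visit R → queue [T, L, M, N, O, S, V, X]
Visit T; enqueue D, G, H, I → queue [L, M, N, O, S, V, X, D, G, H, I]
Visit L → queue [M, N, O, S, V, X, D, G, H, I]
Visit M → queue [N, O, S, V, X, D, G, H, I]
Visit N → queue [O, S, V, X, D, G, H, I]
Visit O; enqueue K → queue [S, V, X, D, G, H, I, K]
Visit S → queue [V, X, D, G, H, I, K]
Visit V; enqueue J → queue [X, D, G, H, I, K, J]
Visit X; enqueue U → queue [D, G, H, I, K, J, U]
Visit D → queue [G, H, I, K, J, U]
Visit G → queue [H, I, K, J, U]
Visit H; enqueue F, P → queue [I, K, J, U, F, P]
Visit I → queue [K, J, U, F, P]
Visit K; enqueue W → queue [J, U, F, P, W]
Visit J → queue [U, F, P, W]
Visit U → queue [F, P, W]
Visit F → queue [P, W]
Visit P → queue [W]
Visit W → queue []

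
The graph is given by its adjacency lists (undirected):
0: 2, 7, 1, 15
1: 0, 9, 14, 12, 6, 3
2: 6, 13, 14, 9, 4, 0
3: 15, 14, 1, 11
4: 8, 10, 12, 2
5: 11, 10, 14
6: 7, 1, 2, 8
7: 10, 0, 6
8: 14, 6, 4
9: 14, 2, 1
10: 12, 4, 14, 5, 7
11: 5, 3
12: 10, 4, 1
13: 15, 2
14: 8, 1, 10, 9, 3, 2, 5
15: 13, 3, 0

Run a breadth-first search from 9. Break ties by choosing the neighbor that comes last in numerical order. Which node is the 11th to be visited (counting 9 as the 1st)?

Visit 9; enqueue 14, 2, 1 → queue [14, 2, 1]
Visit 14; enqueue 10, 8, 5, 3 → queue [2, 1, 10, 8, 5, 3]
Visit 2; enqueue 13, 6, 4, 0 → queue [1, 10, 8, 5, 3, 13, 6, 4, 0]
Visit 1; enqueue 12 → queue [10, 8, 5, 3, 13, 6, 4, 0, 12]
Visit 10; enqueue 7 → queue [8, 5, 3, 13, 6, 4, 0, 12, 7]
Visit 8 → queue [5, 3, 13, 6, 4, 0, 12, 7]
Visit 5; enqueue 11 → queue [3, 13, 6, 4, 0, 12, 7, 11]
Visit 3; enqueue 15 → queue [13, 6, 4, 0, 12, 7, 11, 15]
Visit 13 → queue [6, 4, 0, 12, 7, 11, 15]
Visit 6 → queue [4, 0, 12, 7, 11, 15]
Visit 4 → queue [0, 12, 7, 11, 15]
Visit 0 → queue [12, 7, 11, 15]
Visit 12 → queue [7, 11, 15]
Visit 7 → queue [11, 15]
Visit 11 → queue [15]
Visit 15 → queue []

Visit order: 9, 14, 2, 1, 10, 8, 5, 3, 13, 6, 4, 0, 12, 7, 11, 15

4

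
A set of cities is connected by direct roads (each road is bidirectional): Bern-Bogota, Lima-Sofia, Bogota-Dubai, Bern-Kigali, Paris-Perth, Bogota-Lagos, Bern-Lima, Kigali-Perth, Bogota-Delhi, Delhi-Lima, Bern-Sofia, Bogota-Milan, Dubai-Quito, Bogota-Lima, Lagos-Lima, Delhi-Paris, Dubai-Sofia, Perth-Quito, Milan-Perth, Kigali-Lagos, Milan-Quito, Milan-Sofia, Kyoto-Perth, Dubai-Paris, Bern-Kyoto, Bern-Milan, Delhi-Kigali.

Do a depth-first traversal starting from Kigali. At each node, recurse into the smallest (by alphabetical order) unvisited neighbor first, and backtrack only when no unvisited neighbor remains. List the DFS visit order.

Kigali → Bern → Bogota → Delhi → Lima → Lagos → Sofia → Dubai → Paris → Perth → Kyoto → Milan → Quito

Visit Kigali
Kigali → Bern
Bern → Bogota
Bogota → Delhi
Delhi → Lima
Lima → Lagos
Lima → Sofia
Sofia → Dubai
Dubai → Paris
Paris → Perth
Perth → Kyoto
Perth → Milan
Milan → Quito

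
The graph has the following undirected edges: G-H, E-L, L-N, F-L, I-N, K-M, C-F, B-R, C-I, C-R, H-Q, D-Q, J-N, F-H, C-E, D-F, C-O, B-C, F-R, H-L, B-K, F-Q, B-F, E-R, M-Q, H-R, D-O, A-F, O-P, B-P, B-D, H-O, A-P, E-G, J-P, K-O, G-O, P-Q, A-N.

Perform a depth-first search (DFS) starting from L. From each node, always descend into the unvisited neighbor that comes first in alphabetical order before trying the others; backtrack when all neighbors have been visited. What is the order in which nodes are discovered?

Visit L
L → E
E → C
C → B
B → D
D → F
F → A
A → N
N → I
N → J
J → P
P → O
O → G
G → H
H → Q
Q → M
M → K
H → R

L, E, C, B, D, F, A, N, I, J, P, O, G, H, Q, M, K, R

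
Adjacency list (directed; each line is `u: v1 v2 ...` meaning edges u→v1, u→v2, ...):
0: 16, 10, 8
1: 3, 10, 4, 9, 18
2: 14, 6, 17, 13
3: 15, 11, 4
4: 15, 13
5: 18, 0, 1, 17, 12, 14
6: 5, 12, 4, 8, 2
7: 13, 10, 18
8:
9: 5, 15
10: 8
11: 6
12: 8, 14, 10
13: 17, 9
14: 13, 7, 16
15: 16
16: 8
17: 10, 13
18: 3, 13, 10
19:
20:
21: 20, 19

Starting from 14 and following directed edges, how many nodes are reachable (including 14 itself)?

19

BFS from 14 visits: 14, 13, 7, 16, 17, 9, 10, 18, 8, 5, 15, 3, 0, 1, 12, 11, 4, 6, 2
Reachable nodes: 19 of 22 total.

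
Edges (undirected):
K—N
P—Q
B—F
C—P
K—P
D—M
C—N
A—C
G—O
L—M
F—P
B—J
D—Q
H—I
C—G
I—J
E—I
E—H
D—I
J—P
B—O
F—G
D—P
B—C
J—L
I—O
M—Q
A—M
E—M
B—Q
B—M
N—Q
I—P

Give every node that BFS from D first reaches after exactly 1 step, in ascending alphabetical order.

Level 0: D
Level 1: I, M, P, Q
Level 2: A, B, C, E, F, H, J, K, L, N, O
Level 3: G

I, M, P, Q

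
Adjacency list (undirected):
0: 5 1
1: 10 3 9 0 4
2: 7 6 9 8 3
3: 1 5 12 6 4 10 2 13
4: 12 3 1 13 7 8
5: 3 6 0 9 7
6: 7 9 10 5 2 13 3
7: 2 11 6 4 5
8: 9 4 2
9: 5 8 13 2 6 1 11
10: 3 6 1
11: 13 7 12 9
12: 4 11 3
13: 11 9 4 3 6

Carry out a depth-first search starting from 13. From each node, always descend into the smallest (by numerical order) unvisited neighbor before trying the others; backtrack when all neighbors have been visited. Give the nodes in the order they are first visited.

Visit 13
13 → 3
3 → 1
1 → 0
0 → 5
5 → 6
6 → 2
2 → 7
7 → 4
4 → 8
8 → 9
9 → 11
11 → 12
6 → 10

13, 3, 1, 0, 5, 6, 2, 7, 4, 8, 9, 11, 12, 10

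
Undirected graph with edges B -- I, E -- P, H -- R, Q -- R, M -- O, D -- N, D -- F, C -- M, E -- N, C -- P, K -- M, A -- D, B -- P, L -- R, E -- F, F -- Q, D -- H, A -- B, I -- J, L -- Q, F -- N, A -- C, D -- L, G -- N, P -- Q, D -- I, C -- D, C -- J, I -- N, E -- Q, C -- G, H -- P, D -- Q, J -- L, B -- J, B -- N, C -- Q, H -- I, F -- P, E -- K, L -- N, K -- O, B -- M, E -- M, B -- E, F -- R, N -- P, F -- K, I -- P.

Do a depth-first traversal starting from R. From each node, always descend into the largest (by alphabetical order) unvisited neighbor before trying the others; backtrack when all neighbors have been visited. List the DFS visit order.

R Q P N L J I H D F K O M E B A C G

Visit R
R → Q
Q → P
P → N
N → L
L → J
J → I
I → H
H → D
D → F
F → K
K → O
O → M
M → E
E → B
B → A
A → C
C → G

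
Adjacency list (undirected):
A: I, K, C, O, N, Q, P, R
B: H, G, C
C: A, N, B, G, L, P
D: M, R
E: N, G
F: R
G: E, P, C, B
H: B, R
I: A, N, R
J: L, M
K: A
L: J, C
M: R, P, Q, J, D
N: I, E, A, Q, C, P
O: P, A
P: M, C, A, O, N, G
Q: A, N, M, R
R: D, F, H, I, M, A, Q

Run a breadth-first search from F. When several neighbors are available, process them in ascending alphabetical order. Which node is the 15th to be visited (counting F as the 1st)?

J

Visit F; enqueue R → queue [R]
Visit R; enqueue A, D, H, I, M, Q → queue [A, D, H, I, M, Q]
Visit A; enqueue C, K, N, O, P → queue [D, H, I, M, Q, C, K, N, O, P]
Visit D → queue [H, I, M, Q, C, K, N, O, P]
Visit H; enqueue B → queue [I, M, Q, C, K, N, O, P, B]
Visit I → queue [M, Q, C, K, N, O, P, B]
Visit M; enqueue J → queue [Q, C, K, N, O, P, B, J]
Visit Q → queue [C, K, N, O, P, B, J]
Visit C; enqueue G, L → queue [K, N, O, P, B, J, G, L]
Visit K → queue [N, O, P, B, J, G, L]
Visit N; enqueue E → queue [O, P, B, J, G, L, E]
Visit O → queue [P, B, J, G, L, E]
Visit P → queue [B, J, G, L, E]
Visit B → queue [J, G, L, E]
Visit J → queue [G, L, E]
Visit G → queue [L, E]
Visit L → queue [E]
Visit E → queue []

Visit order: F, R, A, D, H, I, M, Q, C, K, N, O, P, B, J, G, L, E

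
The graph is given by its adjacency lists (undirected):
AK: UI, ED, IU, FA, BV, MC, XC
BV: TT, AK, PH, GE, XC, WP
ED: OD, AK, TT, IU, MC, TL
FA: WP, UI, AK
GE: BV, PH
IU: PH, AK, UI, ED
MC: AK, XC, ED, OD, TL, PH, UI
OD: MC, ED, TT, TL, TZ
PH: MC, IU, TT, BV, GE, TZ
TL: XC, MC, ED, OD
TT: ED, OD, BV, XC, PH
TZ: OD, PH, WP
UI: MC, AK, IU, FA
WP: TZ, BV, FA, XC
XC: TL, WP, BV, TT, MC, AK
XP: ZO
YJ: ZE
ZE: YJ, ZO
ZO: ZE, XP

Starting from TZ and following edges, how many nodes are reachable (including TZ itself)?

BFS from TZ visits: TZ, OD, PH, WP, MC, ED, TT, TL, IU, BV, GE, FA, XC, AK, UI
Reachable nodes: 15 of 19 total.

15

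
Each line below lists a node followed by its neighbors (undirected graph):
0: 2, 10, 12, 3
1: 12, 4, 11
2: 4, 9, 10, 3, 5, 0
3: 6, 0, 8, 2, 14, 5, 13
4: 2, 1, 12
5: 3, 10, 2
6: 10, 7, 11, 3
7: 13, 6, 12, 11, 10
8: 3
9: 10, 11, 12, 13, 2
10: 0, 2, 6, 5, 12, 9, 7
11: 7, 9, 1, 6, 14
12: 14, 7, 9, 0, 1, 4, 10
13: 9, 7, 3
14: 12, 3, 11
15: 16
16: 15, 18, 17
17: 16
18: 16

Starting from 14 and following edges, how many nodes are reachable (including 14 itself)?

BFS from 14 visits: 14, 12, 3, 11, 7, 9, 0, 1, 4, 10, 6, 8, 2, 5, 13
Reachable nodes: 15 of 19 total.

15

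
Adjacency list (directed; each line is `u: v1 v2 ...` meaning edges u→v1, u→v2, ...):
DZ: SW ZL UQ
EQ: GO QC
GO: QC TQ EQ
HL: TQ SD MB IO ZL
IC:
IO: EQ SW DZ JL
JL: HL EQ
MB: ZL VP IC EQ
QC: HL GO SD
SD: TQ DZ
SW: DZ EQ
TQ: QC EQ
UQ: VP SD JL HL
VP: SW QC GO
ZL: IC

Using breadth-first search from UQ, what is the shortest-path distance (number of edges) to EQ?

2

Level 0: UQ
Level 1: HL, JL, SD, VP
Level 2: DZ, EQ, GO, IO, MB, QC, SW, TQ, ZL
Level 3: IC
EQ first appears at level 2.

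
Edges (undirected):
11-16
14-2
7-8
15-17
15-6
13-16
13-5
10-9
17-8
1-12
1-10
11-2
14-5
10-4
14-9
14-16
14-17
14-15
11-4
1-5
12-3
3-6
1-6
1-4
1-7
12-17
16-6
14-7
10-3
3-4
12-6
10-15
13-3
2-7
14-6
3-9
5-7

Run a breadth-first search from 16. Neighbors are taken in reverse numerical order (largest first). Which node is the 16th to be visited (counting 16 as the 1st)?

Visit 16; enqueue 14, 13, 11, 6 → queue [14, 13, 11, 6]
Visit 14; enqueue 17, 15, 9, 7, 5, 2 → queue [13, 11, 6, 17, 15, 9, 7, 5, 2]
Visit 13; enqueue 3 → queue [11, 6, 17, 15, 9, 7, 5, 2, 3]
Visit 11; enqueue 4 → queue [6, 17, 15, 9, 7, 5, 2, 3, 4]
Visit 6; enqueue 12, 1 → queue [17, 15, 9, 7, 5, 2, 3, 4, 12, 1]
Visit 17; enqueue 8 → queue [15, 9, 7, 5, 2, 3, 4, 12, 1, 8]
Visit 15; enqueue 10 → queue [9, 7, 5, 2, 3, 4, 12, 1, 8, 10]
Visit 9 → queue [7, 5, 2, 3, 4, 12, 1, 8, 10]
Visit 7 → queue [5, 2, 3, 4, 12, 1, 8, 10]
Visit 5 → queue [2, 3, 4, 12, 1, 8, 10]
Visit 2 → queue [3, 4, 12, 1, 8, 10]
Visit 3 → queue [4, 12, 1, 8, 10]
Visit 4 → queue [12, 1, 8, 10]
Visit 12 → queue [1, 8, 10]
Visit 1 → queue [8, 10]
Visit 8 → queue [10]
Visit 10 → queue []

Visit order: 16, 14, 13, 11, 6, 17, 15, 9, 7, 5, 2, 3, 4, 12, 1, 8, 10

8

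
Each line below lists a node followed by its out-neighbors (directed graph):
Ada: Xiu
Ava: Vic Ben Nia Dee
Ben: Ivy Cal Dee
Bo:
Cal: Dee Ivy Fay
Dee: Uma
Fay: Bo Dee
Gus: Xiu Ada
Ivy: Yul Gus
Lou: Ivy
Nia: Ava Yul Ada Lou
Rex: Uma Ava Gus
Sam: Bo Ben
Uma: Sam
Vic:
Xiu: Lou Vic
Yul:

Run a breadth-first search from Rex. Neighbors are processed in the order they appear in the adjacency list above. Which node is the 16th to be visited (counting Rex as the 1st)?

Visit Rex; enqueue Uma, Ava, Gus → queue [Uma, Ava, Gus]
Visit Uma; enqueue Sam → queue [Ava, Gus, Sam]
Visit Ava; enqueue Vic, Ben, Nia, Dee → queue [Gus, Sam, Vic, Ben, Nia, Dee]
Visit Gus; enqueue Xiu, Ada → queue [Sam, Vic, Ben, Nia, Dee, Xiu, Ada]
Visit Sam; enqueue Bo → queue [Vic, Ben, Nia, Dee, Xiu, Ada, Bo]
Visit Vic → queue [Ben, Nia, Dee, Xiu, Ada, Bo]
Visit Ben; enqueue Ivy, Cal → queue [Nia, Dee, Xiu, Ada, Bo, Ivy, Cal]
Visit Nia; enqueue Yul, Lou → queue [Dee, Xiu, Ada, Bo, Ivy, Cal, Yul, Lou]
Visit Dee → queue [Xiu, Ada, Bo, Ivy, Cal, Yul, Lou]
Visit Xiu → queue [Ada, Bo, Ivy, Cal, Yul, Lou]
Visit Ada → queue [Bo, Ivy, Cal, Yul, Lou]
Visit Bo → queue [Ivy, Cal, Yul, Lou]
Visit Ivy → queue [Cal, Yul, Lou]
Visit Cal; enqueue Fay → queue [Yul, Lou, Fay]
Visit Yul → queue [Lou, Fay]
Visit Lou → queue [Fay]
Visit Fay → queue []

Visit order: Rex, Uma, Ava, Gus, Sam, Vic, Ben, Nia, Dee, Xiu, Ada, Bo, Ivy, Cal, Yul, Lou, Fay

Lou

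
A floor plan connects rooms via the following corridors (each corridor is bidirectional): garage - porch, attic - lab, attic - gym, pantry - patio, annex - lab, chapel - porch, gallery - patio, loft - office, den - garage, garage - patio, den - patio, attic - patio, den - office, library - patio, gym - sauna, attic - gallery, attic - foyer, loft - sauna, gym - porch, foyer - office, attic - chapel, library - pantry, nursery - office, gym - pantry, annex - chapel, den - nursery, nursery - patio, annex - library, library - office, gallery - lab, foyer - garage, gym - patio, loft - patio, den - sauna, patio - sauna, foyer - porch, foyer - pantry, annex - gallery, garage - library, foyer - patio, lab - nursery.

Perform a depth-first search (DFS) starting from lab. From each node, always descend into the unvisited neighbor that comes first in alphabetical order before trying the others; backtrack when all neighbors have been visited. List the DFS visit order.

Visit lab
lab → annex
annex → chapel
chapel → attic
attic → foyer
foyer → garage
garage → den
den → nursery
nursery → office
office → library
library → pantry
pantry → gym
gym → patio
patio → gallery
patio → loft
loft → sauna
gym → porch

lab, annex, chapel, attic, foyer, garage, den, nursery, office, library, pantry, gym, patio, gallery, loft, sauna, porch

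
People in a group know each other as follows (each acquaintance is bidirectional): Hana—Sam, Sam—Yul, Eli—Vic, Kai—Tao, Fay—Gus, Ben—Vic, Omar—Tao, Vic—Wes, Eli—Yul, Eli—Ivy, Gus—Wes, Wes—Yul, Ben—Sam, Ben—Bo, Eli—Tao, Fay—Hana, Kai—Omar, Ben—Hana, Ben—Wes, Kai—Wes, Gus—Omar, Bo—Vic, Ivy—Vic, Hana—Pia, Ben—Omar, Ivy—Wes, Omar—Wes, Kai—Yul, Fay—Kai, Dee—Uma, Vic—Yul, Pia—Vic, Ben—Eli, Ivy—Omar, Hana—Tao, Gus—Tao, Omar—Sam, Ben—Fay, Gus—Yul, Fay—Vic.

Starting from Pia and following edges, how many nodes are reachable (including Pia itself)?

15

BFS from Pia visits: Pia, Vic, Hana, Yul, Wes, Ivy, Fay, Eli, Bo, Ben, Tao, Sam, Kai, Gus, Omar
Reachable nodes: 15 of 17 total.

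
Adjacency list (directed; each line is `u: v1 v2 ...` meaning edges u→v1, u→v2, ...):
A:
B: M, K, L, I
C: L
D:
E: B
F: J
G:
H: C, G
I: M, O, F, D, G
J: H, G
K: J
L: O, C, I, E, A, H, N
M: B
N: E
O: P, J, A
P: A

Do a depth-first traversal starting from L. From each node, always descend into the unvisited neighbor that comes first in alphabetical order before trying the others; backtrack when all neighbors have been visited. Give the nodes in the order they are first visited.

Visit L
L → A
L → C
L → E
E → B
B → I
I → D
I → F
F → J
J → G
J → H
I → M
I → O
O → P
B → K
L → N

L, A, C, E, B, I, D, F, J, G, H, M, O, P, K, N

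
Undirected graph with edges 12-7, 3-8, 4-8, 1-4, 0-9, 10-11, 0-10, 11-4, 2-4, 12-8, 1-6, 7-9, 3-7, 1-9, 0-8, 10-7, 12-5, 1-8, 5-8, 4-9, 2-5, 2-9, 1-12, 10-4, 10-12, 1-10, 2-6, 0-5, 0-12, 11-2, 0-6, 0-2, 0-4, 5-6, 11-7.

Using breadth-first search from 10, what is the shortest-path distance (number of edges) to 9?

2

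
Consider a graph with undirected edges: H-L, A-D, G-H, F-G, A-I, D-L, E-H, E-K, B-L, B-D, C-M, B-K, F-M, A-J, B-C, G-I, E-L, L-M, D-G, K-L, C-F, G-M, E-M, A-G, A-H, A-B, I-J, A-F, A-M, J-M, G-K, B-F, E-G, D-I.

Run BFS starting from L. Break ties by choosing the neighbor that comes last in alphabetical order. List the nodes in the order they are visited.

Visit L; enqueue M, K, H, E, D, B → queue [M, K, H, E, D, B]
Visit M; enqueue J, G, F, C, A → queue [K, H, E, D, B, J, G, F, C, A]
Visit K → queue [H, E, D, B, J, G, F, C, A]
Visit H → queue [E, D, B, J, G, F, C, A]
Visit E → queue [D, B, J, G, F, C, A]
Visit D; enqueue I → queue [B, J, G, F, C, A, I]
Visit B → queue [J, G, F, C, A, I]
Visit J → queue [G, F, C, A, I]
Visit G → queue [F, C, A, I]
Visit F → queue [C, A, I]
Visit C → queue [A, I]
Visit A → queue [I]
Visit I → queue []

L, M, K, H, E, D, B, J, G, F, C, A, I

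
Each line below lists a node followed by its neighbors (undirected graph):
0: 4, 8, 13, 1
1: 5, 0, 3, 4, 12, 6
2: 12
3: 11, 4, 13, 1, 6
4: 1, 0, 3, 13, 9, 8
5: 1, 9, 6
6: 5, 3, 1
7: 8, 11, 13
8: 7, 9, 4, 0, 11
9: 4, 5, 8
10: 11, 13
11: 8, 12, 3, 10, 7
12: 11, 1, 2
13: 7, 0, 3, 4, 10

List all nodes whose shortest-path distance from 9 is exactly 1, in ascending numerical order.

4, 5, 8

Level 0: 9
Level 1: 4, 5, 8
Level 2: 0, 1, 3, 6, 7, 11, 13
Level 3: 10, 12
Level 4: 2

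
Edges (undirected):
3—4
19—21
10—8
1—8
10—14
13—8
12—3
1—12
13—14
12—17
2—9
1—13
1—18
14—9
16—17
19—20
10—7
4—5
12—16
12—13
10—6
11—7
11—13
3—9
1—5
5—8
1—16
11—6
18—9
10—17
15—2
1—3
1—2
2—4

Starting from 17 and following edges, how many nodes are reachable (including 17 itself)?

18

BFS from 17 visits: 17, 10, 12, 16, 6, 7, 8, 14, 1, 3, 13, 11, 5, 9, 2, 18, 4, 15
Reachable nodes: 18 of 21 total.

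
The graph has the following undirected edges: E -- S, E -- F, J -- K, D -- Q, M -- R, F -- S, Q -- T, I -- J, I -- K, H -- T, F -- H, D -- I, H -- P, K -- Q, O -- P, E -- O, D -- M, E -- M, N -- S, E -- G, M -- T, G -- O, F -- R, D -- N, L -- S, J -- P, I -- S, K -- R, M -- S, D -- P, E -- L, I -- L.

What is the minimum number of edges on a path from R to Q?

2

Level 0: R
Level 1: F, K, M
Level 2: D, E, H, I, J, Q, S, T
Level 3: G, L, N, O, P
Q first appears at level 2.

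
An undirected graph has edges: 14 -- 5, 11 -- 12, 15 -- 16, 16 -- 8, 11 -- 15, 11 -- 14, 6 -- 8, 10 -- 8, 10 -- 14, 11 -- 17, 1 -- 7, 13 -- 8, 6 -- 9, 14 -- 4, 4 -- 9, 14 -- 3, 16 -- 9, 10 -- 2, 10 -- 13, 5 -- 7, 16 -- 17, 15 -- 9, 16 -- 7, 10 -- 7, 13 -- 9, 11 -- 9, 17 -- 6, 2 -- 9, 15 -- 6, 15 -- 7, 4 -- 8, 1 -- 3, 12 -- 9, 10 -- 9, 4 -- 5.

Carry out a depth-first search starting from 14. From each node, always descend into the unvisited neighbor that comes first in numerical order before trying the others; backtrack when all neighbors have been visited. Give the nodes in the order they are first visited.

14 -> 3 -> 1 -> 7 -> 5 -> 4 -> 8 -> 6 -> 9 -> 2 -> 10 -> 13 -> 11 -> 12 -> 15 -> 16 -> 17

Visit 14
14 → 3
3 → 1
1 → 7
7 → 5
5 → 4
4 → 8
8 → 6
6 → 9
9 → 2
2 → 10
10 → 13
9 → 11
11 → 12
11 → 15
15 → 16
16 → 17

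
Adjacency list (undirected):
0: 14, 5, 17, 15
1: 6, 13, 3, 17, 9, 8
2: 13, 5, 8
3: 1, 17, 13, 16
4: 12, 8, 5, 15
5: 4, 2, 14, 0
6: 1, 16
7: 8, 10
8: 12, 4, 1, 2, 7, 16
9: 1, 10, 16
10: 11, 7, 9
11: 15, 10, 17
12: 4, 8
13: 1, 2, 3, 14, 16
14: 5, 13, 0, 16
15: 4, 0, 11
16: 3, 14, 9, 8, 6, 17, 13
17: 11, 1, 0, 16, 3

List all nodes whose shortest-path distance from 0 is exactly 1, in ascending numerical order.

5, 14, 15, 17

Level 0: 0
Level 1: 5, 14, 15, 17
Level 2: 1, 2, 3, 4, 11, 13, 16
Level 3: 6, 8, 9, 10, 12
Level 4: 7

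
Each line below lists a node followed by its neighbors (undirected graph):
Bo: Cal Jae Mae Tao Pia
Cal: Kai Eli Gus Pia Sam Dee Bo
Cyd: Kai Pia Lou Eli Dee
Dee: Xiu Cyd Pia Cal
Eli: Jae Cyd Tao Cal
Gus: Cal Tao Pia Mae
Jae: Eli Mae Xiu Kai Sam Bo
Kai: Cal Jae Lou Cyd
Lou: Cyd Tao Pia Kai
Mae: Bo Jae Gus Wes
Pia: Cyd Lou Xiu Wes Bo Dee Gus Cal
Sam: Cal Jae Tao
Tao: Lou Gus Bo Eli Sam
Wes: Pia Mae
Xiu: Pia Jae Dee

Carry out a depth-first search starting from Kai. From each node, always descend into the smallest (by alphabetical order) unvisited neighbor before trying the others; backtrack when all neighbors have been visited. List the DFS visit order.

Visit Kai
Kai → Cal
Cal → Bo
Bo → Jae
Jae → Eli
Eli → Cyd
Cyd → Dee
Dee → Pia
Pia → Gus
Gus → Mae
Mae → Wes
Gus → Tao
Tao → Lou
Tao → Sam
Pia → Xiu

Kai → Cal → Bo → Jae → Eli → Cyd → Dee → Pia → Gus → Mae → Wes → Tao → Lou → Sam → Xiu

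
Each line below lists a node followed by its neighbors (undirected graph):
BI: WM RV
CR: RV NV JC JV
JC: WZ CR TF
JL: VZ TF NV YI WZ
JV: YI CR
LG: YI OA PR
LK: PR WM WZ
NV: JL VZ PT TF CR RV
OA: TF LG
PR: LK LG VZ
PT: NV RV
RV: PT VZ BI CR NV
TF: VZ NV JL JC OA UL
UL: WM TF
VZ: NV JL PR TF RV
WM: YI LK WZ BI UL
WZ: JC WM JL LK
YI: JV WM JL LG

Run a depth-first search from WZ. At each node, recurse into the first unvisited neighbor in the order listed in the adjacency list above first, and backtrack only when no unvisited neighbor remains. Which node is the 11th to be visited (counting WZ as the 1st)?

Visit WZ
WZ → JC
JC → CR
CR → RV
RV → PT
PT → NV
NV → JL
JL → VZ
VZ → PR
PR → LK
LK → WM
WM → YI
YI → JV
YI → LG
LG → OA
OA → TF
TF → UL
WM → BI

Visit order: WZ, JC, CR, RV, PT, NV, JL, VZ, PR, LK, WM, YI, JV, LG, OA, TF, UL, BI

WM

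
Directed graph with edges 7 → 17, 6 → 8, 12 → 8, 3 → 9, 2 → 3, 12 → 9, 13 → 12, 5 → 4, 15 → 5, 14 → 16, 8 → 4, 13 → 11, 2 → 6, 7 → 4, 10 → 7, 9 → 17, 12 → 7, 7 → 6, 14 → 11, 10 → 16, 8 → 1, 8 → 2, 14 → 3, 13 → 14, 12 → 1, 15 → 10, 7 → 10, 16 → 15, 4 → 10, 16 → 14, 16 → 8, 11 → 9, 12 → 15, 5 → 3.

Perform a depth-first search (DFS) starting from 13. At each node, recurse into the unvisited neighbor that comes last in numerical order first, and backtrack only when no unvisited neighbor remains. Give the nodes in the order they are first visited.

13, 14, 16, 15, 10, 7, 17, 6, 8, 4, 2, 3, 9, 1, 5, 11, 12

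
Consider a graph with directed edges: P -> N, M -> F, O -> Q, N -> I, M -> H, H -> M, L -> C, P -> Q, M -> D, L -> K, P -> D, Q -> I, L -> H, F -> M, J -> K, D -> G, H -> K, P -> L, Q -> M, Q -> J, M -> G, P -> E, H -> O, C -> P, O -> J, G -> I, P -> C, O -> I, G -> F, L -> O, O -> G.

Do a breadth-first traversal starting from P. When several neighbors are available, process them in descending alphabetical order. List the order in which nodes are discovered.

Visit P; enqueue Q, N, L, E, D, C → queue [Q, N, L, E, D, C]
Visit Q; enqueue M, J, I → queue [N, L, E, D, C, M, J, I]
Visit N → queue [L, E, D, C, M, J, I]
Visit L; enqueue O, K, H → queue [E, D, C, M, J, I, O, K, H]
Visit E → queue [D, C, M, J, I, O, K, H]
Visit D; enqueue G → queue [C, M, J, I, O, K, H, G]
Visit C → queue [M, J, I, O, K, H, G]
Visit M; enqueue F → queue [J, I, O, K, H, G, F]
Visit J → queue [I, O, K, H, G, F]
Visit I → queue [O, K, H, G, F]
Visit O → queue [K, H, G, F]
Visit K → queue [H, G, F]
Visit H → queue [G, F]
Visit G → queue [F]
Visit F → queue []

P Q N L E D C M J I O K H G F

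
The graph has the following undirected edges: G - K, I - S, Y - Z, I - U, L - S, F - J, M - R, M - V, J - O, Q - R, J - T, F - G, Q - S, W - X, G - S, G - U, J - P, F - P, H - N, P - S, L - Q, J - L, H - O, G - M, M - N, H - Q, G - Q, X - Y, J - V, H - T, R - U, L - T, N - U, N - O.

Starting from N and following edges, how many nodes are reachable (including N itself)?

BFS from N visits: N, U, O, M, H, R, I, G, J, V, T, Q, S, K, F, P, L
Reachable nodes: 17 of 21 total.

17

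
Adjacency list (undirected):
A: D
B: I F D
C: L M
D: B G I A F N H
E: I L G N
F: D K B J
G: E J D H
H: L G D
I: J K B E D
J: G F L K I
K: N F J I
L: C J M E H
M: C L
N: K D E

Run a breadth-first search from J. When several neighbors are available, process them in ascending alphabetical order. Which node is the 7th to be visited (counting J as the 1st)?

Visit J; enqueue F, G, I, K, L → queue [F, G, I, K, L]
Visit F; enqueue B, D → queue [G, I, K, L, B, D]
Visit G; enqueue E, H → queue [I, K, L, B, D, E, H]
Visit I → queue [K, L, B, D, E, H]
Visit K; enqueue N → queue [L, B, D, E, H, N]
Visit L; enqueue C, M → queue [B, D, E, H, N, C, M]
Visit B → queue [D, E, H, N, C, M]
Visit D; enqueue A → queue [E, H, N, C, M, A]
Visit E → queue [H, N, C, M, A]
Visit H → queue [N, C, M, A]
Visit N → queue [C, M, A]
Visit C → queue [M, A]
Visit M → queue [A]
Visit A → queue []

Visit order: J, F, G, I, K, L, B, D, E, H, N, C, M, A

B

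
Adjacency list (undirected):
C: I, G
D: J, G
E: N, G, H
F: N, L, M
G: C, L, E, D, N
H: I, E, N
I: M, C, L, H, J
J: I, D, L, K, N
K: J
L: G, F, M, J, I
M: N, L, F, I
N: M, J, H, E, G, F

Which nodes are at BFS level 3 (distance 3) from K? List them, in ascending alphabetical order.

C, E, F, G, H, M

Level 0: K
Level 1: J
Level 2: D, I, L, N
Level 3: C, E, F, G, H, M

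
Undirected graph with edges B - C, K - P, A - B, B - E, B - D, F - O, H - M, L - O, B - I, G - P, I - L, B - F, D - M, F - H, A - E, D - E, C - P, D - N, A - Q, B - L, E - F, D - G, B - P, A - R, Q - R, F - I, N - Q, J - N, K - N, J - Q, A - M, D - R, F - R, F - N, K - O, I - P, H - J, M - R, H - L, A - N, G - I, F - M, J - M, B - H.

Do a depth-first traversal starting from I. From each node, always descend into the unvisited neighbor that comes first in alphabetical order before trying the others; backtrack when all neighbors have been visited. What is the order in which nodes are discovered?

I → B → A → E → D → G → P → C → K → N → F → H → J → M → R → Q → L → O

Visit I
I → B
B → A
A → E
E → D
D → G
G → P
P → C
P → K
K → N
N → F
F → H
H → J
J → M
M → R
R → Q
H → L
L → O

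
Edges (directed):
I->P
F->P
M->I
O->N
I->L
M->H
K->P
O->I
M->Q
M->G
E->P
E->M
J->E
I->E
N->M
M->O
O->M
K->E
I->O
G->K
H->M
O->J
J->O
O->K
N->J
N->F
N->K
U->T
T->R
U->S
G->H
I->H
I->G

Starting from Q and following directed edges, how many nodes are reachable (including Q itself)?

1

BFS from Q visits: Q
Reachable nodes: 1 of 17 total.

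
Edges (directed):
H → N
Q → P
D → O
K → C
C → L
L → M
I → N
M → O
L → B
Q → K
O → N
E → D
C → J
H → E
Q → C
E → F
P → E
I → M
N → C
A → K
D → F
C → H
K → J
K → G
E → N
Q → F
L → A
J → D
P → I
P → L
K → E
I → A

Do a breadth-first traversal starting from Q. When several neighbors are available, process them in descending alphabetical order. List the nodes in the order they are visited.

Visit Q; enqueue P, K, F, C → queue [P, K, F, C]
Visit P; enqueue L, I, E → queue [K, F, C, L, I, E]
Visit K; enqueue J, G → queue [F, C, L, I, E, J, G]
Visit F → queue [C, L, I, E, J, G]
Visit C; enqueue H → queue [L, I, E, J, G, H]
Visit L; enqueue M, B, A → queue [I, E, J, G, H, M, B, A]
Visit I; enqueue N → queue [E, J, G, H, M, B, A, N]
Visit E; enqueue D → queue [J, G, H, M, B, A, N, D]
Visit J → queue [G, H, M, B, A, N, D]
Visit G → queue [H, M, B, A, N, D]
Visit H → queue [M, B, A, N, D]
Visit M; enqueue O → queue [B, A, N, D, O]
Visit B → queue [A, N, D, O]
Visit A → queue [N, D, O]
Visit N → queue [D, O]
Visit D → queue [O]
Visit O → queue []

Q -> P -> K -> F -> C -> L -> I -> E -> J -> G -> H -> M -> B -> A -> N -> D -> O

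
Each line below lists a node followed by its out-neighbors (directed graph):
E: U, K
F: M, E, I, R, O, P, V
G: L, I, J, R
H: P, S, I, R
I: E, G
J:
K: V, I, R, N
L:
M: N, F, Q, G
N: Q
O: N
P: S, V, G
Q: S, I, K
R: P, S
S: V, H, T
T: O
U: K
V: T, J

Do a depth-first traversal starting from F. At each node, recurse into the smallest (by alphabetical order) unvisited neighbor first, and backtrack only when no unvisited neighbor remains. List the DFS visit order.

Visit F
F → E
E → K
K → I
I → G
G → J
G → L
G → R
R → P
P → S
S → H
S → T
T → O
O → N
N → Q
S → V
E → U
F → M

F → E → K → I → G → J → L → R → P → S → H → T → O → N → Q → V → U → M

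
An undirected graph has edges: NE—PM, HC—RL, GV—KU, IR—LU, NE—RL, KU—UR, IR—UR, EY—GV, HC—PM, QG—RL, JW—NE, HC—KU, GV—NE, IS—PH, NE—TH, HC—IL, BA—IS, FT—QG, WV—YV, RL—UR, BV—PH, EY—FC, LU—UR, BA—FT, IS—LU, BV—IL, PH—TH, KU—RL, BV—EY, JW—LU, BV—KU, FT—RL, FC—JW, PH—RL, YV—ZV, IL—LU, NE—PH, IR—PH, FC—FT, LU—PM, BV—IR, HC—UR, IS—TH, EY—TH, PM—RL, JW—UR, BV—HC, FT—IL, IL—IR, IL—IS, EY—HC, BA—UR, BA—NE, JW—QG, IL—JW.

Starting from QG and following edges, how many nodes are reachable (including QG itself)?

20

BFS from QG visits: QG, RL, JW, FT, UR, PM, PH, NE, KU, HC, LU, IL, FC, BA, IR, TH, IS, BV, GV, EY
Reachable nodes: 20 of 23 total.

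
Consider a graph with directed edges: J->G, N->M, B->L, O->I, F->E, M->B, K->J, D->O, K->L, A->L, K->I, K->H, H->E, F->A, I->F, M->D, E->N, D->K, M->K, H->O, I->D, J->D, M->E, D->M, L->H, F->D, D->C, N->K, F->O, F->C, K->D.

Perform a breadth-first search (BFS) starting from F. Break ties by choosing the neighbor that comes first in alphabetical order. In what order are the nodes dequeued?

F A C D E O L K M N I H J B G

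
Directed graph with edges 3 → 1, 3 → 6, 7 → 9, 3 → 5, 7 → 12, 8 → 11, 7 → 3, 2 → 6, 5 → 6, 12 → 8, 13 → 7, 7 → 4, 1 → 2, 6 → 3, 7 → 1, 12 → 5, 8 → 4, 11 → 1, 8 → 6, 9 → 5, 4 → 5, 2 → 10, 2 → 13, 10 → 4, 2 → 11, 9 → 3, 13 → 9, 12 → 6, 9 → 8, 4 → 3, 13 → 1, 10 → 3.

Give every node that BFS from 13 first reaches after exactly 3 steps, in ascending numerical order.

Level 0: 13
Level 1: 1, 7, 9
Level 2: 2, 3, 4, 5, 8, 12
Level 3: 6, 10, 11

6, 10, 11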